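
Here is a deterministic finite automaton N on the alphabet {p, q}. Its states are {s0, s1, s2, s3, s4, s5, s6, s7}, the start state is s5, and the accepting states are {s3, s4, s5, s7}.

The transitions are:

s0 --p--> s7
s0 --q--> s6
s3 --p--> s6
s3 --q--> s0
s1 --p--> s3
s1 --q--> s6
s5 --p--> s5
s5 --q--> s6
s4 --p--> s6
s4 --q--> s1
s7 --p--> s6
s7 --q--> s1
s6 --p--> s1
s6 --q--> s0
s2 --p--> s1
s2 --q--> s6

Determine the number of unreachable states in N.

BFS from s5 reaches {s0, s1, s3, s5, s6, s7}; the 2 state(s) s2, s4 are never visited.

2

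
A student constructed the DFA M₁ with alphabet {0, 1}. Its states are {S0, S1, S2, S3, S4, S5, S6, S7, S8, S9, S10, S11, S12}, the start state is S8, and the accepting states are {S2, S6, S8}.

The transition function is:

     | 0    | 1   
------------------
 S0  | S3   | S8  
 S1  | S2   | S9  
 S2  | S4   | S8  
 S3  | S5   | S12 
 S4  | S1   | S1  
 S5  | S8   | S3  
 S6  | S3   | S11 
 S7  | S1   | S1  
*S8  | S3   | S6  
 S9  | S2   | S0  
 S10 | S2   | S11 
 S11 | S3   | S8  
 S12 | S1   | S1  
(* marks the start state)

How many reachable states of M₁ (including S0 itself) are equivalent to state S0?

States {S7,S10} cannot be reached from the start state, so discard them.
Start with accepting vs non-accepting: {S2,S6,S8} | {S0,S1,S3,S4,S5,S9,S11,S12}.
Split {S2,S6,S8} by δ(·,1) → {S2,S8} and {S6}.
Split {S2,S8} by δ(·,1) → {S2} and {S8}.
Split {S0,S1,S3,S4,S5,S9,S11,S12} by δ(·,0) → {S0,S3,S4,S11,S12} and {S1,S9} and {S5}.
On input 0, block {S0,S3,S4,S11,S12} splits into {S0,S11} and {S4,S12} and {S3}.
On input 1, block {S1,S9} splits into {S1} and {S9}.
Stable partition: {S2} | {S0,S11} | {S6} | {S8} | {S1} | {S5} | {S4,S12} | {S3} | {S9} — 9 equivalence classes.
The equivalence class containing S0 is {S0,S11}, of size 2.

2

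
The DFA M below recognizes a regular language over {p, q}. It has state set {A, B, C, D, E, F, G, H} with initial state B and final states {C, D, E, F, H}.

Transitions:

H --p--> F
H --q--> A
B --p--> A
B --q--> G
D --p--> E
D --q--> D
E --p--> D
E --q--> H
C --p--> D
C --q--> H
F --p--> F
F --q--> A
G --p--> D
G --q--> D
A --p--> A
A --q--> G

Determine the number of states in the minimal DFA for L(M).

First remove the unreachable states {C}; 7 states remain.
P0 = {D,E,F,H} | {A,B,G}.
Split {D,E,F,H} by δ(·,q) → {D,E} and {F,H}.
On input q, block {D,E} splits into {D} and {E}.
Split {A,B,G} by δ(·,p) → {A,B} and {G}.
Stable partition: {D} | {A,B} | {F,H} | {E} | {G} — 5 equivalence classes.

5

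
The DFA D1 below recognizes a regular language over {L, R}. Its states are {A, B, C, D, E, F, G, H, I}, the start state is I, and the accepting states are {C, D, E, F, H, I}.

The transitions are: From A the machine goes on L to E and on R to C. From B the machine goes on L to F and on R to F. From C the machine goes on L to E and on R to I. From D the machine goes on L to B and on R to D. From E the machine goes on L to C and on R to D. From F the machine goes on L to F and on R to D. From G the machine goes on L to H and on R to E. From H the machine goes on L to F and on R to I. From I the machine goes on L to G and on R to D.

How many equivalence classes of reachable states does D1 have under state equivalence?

States {A} cannot be reached from the start state, so discard them.
P0 = {C,D,E,F,H,I} | {B,G}.
On input L, block {C,D,E,F,H,I} splits into {C,E,F,H} and {D,I}.
Stable partition: {C,E,F,H} | {B,G} | {D,I} — 3 equivalence classes.

3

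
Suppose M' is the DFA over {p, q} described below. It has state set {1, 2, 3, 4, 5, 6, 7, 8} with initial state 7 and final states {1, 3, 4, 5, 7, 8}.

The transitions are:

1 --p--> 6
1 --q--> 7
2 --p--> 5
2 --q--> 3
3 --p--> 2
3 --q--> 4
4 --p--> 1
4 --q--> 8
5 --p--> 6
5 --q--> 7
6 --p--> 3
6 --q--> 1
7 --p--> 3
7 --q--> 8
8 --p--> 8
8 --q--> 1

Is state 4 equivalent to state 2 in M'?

No

P0 = {1,3,4,5,7,8} | {2,6}.
On input p, block {1,3,4,5,7,8} splits into {1,3,5} and {4,7,8}.
On input p, block {4,7,8} splits into {4,7} and {8}.
No further refinement is possible. Final partition (4 blocks): {1,3,5} | {2,6} | {4,7} | {8}.
4 and 2 end up in different blocks, so they are distinguishable. For instance, the string 'ε' is accepted from only 4.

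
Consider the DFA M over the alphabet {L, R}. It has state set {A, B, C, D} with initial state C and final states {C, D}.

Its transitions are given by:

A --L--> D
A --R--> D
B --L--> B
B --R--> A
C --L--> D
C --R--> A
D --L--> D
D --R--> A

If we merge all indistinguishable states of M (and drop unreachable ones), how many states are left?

Reachable states from the start: {A,C,D}. Unreachable: {B} — drop them.
Initial partition by acceptance: {C,D} | {A}.
No further refinement is possible. Final partition (2 blocks): {C,D} | {A}.

2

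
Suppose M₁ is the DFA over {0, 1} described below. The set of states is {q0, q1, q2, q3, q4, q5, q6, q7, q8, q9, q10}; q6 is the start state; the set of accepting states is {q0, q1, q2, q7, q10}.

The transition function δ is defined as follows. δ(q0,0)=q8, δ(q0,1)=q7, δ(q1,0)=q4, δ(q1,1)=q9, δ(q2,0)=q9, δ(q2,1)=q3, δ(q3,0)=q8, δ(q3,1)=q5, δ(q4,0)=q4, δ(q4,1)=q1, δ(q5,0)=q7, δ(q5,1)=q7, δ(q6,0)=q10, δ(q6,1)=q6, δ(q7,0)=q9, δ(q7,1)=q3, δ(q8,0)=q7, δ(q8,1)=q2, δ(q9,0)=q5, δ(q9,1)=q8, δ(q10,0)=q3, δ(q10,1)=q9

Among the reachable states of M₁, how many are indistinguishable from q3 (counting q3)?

2

Reachable states from the start: {q2,q3,q5,q6,q7,q8,q9,q10}. Unreachable: {q0,q1,q4} — drop them.
Start with accepting vs non-accepting: {q2,q7,q10} | {q3,q5,q6,q8,q9}.
Refine {q3,q5,q6,q8,q9} on symbol 0: members go to different blocks, giving {q5,q6,q8} and {q3,q9}.
On input 1, block {q5,q6,q8} splits into {q5,q8} and {q6}.
The partition is now stable with 4 blocks: {q2,q7,q10} | {q5,q8} | {q3,q9} | {q6}.
The equivalence class containing q3 is {q3,q9}, of size 2.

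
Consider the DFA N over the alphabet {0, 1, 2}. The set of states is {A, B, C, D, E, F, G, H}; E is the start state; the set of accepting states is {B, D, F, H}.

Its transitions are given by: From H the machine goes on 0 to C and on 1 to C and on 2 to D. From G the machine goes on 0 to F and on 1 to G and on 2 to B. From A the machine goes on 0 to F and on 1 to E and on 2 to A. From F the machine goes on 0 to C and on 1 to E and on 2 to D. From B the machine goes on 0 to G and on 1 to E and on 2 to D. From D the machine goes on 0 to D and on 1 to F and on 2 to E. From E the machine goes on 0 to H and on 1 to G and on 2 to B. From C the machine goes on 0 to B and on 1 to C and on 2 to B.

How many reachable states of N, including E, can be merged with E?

3

Reachable states from the start: {B,C,D,E,F,G,H}. Unreachable: {A} — drop them.
Start with accepting vs non-accepting: {B,D,F,H} | {C,E,G}.
Split {B,D,F,H} by δ(·,0) → {B,F,H} and {D}.
The partition is now stable with 3 blocks: {B,F,H} | {C,E,G} | {D}.
State E belongs to the block {C,E,G}, which has 3 states.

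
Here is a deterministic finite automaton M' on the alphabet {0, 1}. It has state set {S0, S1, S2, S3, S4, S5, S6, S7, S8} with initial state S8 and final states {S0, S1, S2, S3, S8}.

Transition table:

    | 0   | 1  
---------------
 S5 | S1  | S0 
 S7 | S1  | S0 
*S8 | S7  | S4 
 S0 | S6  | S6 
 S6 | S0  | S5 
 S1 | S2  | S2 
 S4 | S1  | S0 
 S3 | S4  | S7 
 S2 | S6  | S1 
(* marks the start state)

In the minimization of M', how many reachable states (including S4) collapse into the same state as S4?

Reachable states from the start: {S0,S1,S2,S4,S5,S6,S7,S8}. Unreachable: {S3} — drop them.
Start with accepting vs non-accepting: {S0,S1,S2,S8} | {S4,S5,S6,S7}.
Split {S0,S1,S2,S8} by δ(·,0) → {S0,S2,S8} and {S1}.
Split {S0,S2,S8} by δ(·,1) → {S0,S8} and {S2}.
Split {S4,S5,S6,S7} by δ(·,0) → {S4,S5,S7} and {S6}.
On input 0, block {S0,S8} splits into {S0} and {S8}.
The partition is now stable with 6 blocks: {S0} | {S4,S5,S7} | {S1} | {S2} | {S6} | {S8}.
The equivalence class containing S4 is {S4,S5,S7}, of size 3.

3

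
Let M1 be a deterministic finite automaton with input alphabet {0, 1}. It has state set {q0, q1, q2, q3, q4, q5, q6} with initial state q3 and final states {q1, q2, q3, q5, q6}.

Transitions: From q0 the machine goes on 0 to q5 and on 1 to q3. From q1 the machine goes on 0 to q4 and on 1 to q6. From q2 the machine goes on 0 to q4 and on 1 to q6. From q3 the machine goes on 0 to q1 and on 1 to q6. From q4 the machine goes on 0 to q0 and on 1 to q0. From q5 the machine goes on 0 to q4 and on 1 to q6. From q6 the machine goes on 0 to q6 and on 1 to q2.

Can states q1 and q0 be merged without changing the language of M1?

No

All states are reachable from the start state.
P0 = {q1,q2,q3,q5,q6} | {q0,q4}.
Refine {q1,q2,q3,q5,q6} on symbol 0: members go to different blocks, giving {q1,q2,q5} and {q3,q6}.
Refine {q0,q4} on symbol 0: members go to different blocks, giving {q0} and {q4}.
Refine {q3,q6} on symbol 0: members go to different blocks, giving {q3} and {q6}.
Stable partition: {q1,q2,q5} | {q0} | {q3} | {q4} | {q6} — 5 equivalence classes.
q1 and q0 end up in different blocks, so they are distinguishable. For instance, the string 'ε' is accepted from only q1.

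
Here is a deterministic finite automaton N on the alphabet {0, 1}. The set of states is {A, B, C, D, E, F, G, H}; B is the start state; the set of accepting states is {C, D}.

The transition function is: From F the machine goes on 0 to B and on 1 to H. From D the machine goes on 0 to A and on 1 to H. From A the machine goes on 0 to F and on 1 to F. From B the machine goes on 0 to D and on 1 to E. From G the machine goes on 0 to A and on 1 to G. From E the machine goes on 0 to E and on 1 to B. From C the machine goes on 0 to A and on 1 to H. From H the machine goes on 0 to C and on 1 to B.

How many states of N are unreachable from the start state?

1

No path from B leads to G; the other 7 states are all reachable.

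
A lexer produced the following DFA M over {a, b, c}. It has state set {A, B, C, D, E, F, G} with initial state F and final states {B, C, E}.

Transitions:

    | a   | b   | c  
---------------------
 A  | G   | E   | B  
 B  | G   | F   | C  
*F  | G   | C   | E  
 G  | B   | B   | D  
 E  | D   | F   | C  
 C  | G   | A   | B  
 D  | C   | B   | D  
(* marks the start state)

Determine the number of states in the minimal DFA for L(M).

3

Start with accepting vs non-accepting: {B,C,E} | {A,D,F,G}.
Refine {A,D,F,G} on symbol a: members go to different blocks, giving {A,F} and {D,G}.
No further refinement is possible. Final partition (3 blocks): {B,C,E} | {A,F} | {D,G}.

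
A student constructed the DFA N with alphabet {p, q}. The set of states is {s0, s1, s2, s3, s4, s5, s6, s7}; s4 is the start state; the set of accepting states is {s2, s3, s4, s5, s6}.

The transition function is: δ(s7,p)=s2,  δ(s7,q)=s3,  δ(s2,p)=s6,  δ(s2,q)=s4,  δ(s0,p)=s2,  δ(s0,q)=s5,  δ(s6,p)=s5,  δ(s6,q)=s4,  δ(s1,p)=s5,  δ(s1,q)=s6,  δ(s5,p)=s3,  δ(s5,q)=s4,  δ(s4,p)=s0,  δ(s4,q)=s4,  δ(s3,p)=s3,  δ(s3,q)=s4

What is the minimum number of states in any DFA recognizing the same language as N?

First remove the unreachable states {s1,s7}; 6 states remain.
Initial partition by acceptance: {s2,s3,s4,s5,s6} | {s0}.
On input p, block {s2,s3,s4,s5,s6} splits into {s2,s3,s5,s6} and {s4}.
Stable partition: {s2,s3,s5,s6} | {s0} | {s4} — 3 equivalence classes.

3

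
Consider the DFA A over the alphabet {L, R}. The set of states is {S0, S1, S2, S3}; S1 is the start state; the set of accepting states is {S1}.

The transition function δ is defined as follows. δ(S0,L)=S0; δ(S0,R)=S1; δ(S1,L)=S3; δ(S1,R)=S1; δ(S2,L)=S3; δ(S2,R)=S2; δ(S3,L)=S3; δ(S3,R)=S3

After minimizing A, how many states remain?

States {S0,S2} cannot be reached from the start state, so discard them.
Initial partition by acceptance: {S1} | {S3}.
No further refinement is possible. Final partition (2 blocks): {S1} | {S3}.

2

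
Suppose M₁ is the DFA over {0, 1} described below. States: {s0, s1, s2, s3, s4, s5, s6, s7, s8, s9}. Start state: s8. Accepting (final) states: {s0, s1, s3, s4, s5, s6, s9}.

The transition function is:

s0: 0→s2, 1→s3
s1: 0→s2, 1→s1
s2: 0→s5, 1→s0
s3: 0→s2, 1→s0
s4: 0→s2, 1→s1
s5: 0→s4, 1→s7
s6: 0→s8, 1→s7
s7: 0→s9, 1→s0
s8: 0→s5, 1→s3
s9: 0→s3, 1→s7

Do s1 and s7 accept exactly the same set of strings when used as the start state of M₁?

States {s6} cannot be reached from the start state, so discard them.
Start with accepting vs non-accepting: {s0,s1,s3,s4,s5,s9} | {s2,s7,s8}.
On input 0, block {s0,s1,s3,s4,s5,s9} splits into {s0,s1,s3,s4} and {s5,s9}.
No further refinement is possible. Final partition (3 blocks): {s0,s1,s3,s4} | {s2,s7,s8} | {s5,s9}.
s1 and s7 end up in different blocks, so they are distinguishable. For instance, the string 'ε' is accepted from only s1.

No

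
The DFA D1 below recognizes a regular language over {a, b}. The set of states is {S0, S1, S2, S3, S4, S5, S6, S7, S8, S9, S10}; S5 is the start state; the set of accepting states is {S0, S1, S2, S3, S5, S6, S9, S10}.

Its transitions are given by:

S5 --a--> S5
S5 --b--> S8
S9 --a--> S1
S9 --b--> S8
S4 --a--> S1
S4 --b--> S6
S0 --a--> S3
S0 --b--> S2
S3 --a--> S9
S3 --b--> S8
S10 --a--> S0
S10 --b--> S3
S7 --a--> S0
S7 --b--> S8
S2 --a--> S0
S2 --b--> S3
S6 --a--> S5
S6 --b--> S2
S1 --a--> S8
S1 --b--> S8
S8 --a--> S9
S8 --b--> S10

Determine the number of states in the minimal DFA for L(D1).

7

First remove the unreachable states {S4,S6,S7}; 8 states remain.
P0 = {S0,S1,S2,S3,S5,S9,S10} | {S8}.
On input a, block {S0,S1,S2,S3,S5,S9,S10} splits into {S0,S2,S3,S5,S9,S10} and {S1}.
On input a, block {S0,S2,S3,S5,S9,S10} splits into {S0,S2,S3,S5,S10} and {S9}.
On input a, block {S0,S2,S3,S5,S10} splits into {S0,S2,S5,S10} and {S3}.
On input a, block {S0,S2,S5,S10} splits into {S2,S5,S10} and {S0}.
Split {S2,S5,S10} by δ(·,a) → {S2,S10} and {S5}.
No further refinement is possible. Final partition (7 blocks): {S2,S10} | {S8} | {S1} | {S9} | {S3} | {S0} | {S5}.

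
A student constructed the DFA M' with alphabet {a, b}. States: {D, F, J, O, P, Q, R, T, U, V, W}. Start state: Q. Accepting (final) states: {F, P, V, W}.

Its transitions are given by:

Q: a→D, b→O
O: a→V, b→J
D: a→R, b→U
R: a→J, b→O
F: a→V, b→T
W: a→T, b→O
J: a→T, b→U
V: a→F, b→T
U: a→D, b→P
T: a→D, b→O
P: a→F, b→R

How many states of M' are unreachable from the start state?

1

Starting at Q and following transitions, the reachable set is {D, F, J, O, P, Q, R, T, U, V}. That leaves W unreachable — 1 in total.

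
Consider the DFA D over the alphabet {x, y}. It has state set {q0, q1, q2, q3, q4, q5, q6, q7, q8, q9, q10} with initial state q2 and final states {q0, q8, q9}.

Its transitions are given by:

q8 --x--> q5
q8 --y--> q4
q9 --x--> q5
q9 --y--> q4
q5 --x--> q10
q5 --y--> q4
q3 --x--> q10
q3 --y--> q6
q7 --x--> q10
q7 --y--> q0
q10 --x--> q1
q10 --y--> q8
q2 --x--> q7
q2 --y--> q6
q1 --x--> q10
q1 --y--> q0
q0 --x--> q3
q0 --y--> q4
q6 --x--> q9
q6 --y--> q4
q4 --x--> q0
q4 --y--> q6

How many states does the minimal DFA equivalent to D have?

All states are reachable from the start state.
P0 = {q0,q8,q9} | {q1,q2,q3,q4,q5,q6,q7,q10}.
Refine {q1,q2,q3,q4,q5,q6,q7,q10} on symbol x: members go to different blocks, giving {q1,q2,q3,q5,q7,q10} and {q4,q6}.
On input y, block {q1,q2,q3,q5,q7,q10} splits into {q1,q7,q10} and {q2,q3,q5}.
Stable partition: {q0,q8,q9} | {q1,q7,q10} | {q4,q6} | {q2,q3,q5} — 4 equivalence classes.

4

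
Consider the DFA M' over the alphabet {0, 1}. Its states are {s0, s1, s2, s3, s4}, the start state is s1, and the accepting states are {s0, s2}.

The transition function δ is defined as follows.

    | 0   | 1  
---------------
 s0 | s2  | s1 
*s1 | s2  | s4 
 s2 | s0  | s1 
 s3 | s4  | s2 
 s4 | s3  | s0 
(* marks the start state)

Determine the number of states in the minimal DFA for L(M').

All states are reachable from the start state.
Initial partition by acceptance: {s0,s2} | {s1,s3,s4}.
On input 0, block {s1,s3,s4} splits into {s3,s4} and {s1}.
Stable partition: {s0,s2} | {s3,s4} | {s1} — 3 equivalence classes.

3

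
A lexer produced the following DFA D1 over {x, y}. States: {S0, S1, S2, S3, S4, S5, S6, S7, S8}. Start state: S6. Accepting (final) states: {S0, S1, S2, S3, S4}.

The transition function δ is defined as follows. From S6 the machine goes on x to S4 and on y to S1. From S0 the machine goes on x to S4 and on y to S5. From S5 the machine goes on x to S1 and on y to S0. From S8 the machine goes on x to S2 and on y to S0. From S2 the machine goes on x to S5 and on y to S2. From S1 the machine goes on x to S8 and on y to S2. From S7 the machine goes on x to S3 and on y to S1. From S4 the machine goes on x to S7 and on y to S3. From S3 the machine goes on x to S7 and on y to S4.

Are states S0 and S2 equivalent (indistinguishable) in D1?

No

P0 = {S0,S1,S2,S3,S4} | {S5,S6,S7,S8}.
On input x, block {S0,S1,S2,S3,S4} splits into {S1,S2,S3,S4} and {S0}.
Refine {S5,S6,S7,S8} on symbol y: members go to different blocks, giving {S5,S8} and {S6,S7}.
Refine {S1,S2,S3,S4} on symbol x: members go to different blocks, giving {S1,S2} and {S3,S4}.
No further refinement is possible. Final partition (5 blocks): {S1,S2} | {S5,S8} | {S0} | {S6,S7} | {S3,S4}.
S0 and S2 end up in different blocks, so they are distinguishable. For instance, the string 'x' is accepted from only S0.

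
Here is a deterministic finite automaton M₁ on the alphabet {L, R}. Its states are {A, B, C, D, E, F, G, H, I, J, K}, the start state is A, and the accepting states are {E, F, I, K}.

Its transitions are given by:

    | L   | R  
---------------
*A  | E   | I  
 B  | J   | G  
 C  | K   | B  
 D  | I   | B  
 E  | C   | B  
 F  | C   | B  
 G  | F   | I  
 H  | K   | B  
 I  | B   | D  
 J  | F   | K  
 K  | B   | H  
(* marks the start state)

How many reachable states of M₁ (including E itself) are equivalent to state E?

2

All states are reachable from the start state.
P0 = {E,F,I,K} | {A,B,C,D,G,H,J}.
Refine {A,B,C,D,G,H,J} on symbol L: members go to different blocks, giving {A,C,D,G,H,J} and {B}.
Split {E,F,I,K} by δ(·,L) → {E,F} and {I,K}.
Refine {A,C,D,G,H,J} on symbol L: members go to different blocks, giving {A,G,J} and {C,D,H}.
Stable partition: {E,F} | {A,G,J} | {B} | {I,K} | {C,D,H} — 5 equivalence classes.
State E belongs to the block {E,F}, which has 2 states.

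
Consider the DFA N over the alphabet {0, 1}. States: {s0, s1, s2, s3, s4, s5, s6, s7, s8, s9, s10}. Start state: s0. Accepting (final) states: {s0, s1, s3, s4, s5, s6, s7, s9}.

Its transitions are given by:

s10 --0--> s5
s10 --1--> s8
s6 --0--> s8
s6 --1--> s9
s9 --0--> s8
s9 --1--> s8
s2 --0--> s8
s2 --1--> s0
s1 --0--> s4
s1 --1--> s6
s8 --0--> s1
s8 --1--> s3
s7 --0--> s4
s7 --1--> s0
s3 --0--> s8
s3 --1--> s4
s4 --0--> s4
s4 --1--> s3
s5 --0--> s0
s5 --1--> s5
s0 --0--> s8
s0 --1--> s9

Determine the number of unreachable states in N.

4

BFS from s0 reaches {s0, s1, s3, s4, s6, s8, s9}; the 4 state(s) s2, s5, s7, s10 are never visited.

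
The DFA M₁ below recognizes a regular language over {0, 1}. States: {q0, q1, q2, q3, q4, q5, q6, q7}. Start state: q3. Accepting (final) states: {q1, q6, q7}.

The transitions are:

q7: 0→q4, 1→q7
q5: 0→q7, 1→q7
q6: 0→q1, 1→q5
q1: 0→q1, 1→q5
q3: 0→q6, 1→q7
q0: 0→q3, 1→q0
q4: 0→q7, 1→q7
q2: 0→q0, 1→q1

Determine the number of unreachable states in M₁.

BFS from q3 reaches {q1, q3, q4, q5, q6, q7}; the 2 state(s) q0, q2 are never visited.

2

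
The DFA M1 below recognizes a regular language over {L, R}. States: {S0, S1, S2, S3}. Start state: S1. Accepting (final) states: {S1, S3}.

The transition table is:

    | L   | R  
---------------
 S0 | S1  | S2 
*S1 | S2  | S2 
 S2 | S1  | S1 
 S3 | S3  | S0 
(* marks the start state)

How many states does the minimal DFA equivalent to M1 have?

2

First remove the unreachable states {S0,S3}; 2 states remain.
Initial partition by acceptance: {S1} | {S2}.
No further refinement is possible. Final partition (2 blocks): {S1} | {S2}.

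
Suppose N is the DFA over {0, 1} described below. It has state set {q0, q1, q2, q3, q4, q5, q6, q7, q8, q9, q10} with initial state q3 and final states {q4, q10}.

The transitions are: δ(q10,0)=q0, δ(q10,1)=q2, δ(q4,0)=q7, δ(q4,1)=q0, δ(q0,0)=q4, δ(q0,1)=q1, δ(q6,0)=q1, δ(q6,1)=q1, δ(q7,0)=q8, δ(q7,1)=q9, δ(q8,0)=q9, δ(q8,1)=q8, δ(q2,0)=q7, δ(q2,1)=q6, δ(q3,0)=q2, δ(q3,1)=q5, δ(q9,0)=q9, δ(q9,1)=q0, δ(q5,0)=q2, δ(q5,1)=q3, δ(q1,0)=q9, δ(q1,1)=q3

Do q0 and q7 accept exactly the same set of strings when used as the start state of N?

No

First remove the unreachable states {q10}; 10 states remain.
Start with accepting vs non-accepting: {q4} | {q0,q1,q2,q3,q5,q6,q7,q8,q9}.
Refine {q0,q1,q2,q3,q5,q6,q7,q8,q9} on symbol 0: members go to different blocks, giving {q1,q2,q3,q5,q6,q7,q8,q9} and {q0}.
Refine {q1,q2,q3,q5,q6,q7,q8,q9} on symbol 1: members go to different blocks, giving {q1,q2,q3,q5,q6,q7,q8} and {q9}.
Split {q1,q2,q3,q5,q6,q7,q8} by δ(·,0) → {q2,q3,q5,q6,q7} and {q1,q8}.
Refine {q2,q3,q5,q6,q7} on symbol 0: members go to different blocks, giving {q2,q3,q5} and {q6,q7}.
Split {q2,q3,q5} by δ(·,0) → {q3,q5} and {q2}.
Refine {q1,q8} on symbol 1: members go to different blocks, giving {q1} and {q8}.
Split {q6,q7} by δ(·,0) → {q6} and {q7}.
No further refinement is possible. Final partition (9 blocks): {q4} | {q3,q5} | {q0} | {q9} | {q1} | {q6} | {q2} | {q8} | {q7}.
q0 and q7 end up in different blocks, so they are distinguishable. For instance, the string '0' is accepted from only q0.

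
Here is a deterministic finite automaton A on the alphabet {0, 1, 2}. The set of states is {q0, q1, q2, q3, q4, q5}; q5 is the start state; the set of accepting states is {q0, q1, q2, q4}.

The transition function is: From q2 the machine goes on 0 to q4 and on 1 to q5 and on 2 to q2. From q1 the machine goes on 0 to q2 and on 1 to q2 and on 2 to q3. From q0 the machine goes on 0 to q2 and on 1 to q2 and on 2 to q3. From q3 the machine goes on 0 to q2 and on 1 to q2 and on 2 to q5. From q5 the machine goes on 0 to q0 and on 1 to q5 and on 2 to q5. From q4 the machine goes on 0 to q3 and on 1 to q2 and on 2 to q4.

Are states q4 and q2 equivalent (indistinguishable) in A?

No

States {q1} cannot be reached from the start state, so discard them.
Initial partition by acceptance: {q0,q2,q4} | {q3,q5}.
Refine {q0,q2,q4} on symbol 0: members go to different blocks, giving {q0,q2} and {q4}.
On input 0, block {q0,q2} splits into {q0} and {q2}.
Split {q3,q5} by δ(·,0) → {q3} and {q5}.
The partition is now stable with 5 blocks: {q0} | {q3} | {q4} | {q2} | {q5}.
q4 and q2 end up in different blocks, so they are distinguishable. For instance, the string '0' is accepted from only q2.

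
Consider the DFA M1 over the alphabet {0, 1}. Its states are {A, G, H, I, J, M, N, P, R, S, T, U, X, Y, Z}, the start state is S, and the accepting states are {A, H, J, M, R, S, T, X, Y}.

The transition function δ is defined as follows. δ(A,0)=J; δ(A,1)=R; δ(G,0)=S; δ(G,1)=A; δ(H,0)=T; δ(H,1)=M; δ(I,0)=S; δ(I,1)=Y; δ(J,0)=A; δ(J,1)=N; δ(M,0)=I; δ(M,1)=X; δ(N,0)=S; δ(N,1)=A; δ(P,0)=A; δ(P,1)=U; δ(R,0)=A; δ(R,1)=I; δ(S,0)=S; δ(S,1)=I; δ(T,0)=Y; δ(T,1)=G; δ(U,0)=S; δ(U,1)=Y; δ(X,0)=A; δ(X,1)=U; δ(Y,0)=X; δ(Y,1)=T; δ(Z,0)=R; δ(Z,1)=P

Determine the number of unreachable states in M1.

No path from S leads to H, M, P, Z; the other 11 states are all reachable.

4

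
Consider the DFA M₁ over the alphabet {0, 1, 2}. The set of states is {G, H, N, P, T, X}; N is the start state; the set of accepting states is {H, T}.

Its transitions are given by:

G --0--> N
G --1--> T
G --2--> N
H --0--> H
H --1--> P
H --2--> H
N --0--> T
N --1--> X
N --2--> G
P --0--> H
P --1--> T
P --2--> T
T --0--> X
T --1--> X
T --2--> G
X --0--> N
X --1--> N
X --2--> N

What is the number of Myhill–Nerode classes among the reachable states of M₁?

States {H,P} cannot be reached from the start state, so discard them.
P0 = {T} | {G,N,X}.
On input 0, block {G,N,X} splits into {G,X} and {N}.
Split {G,X} by δ(·,1) → {G} and {X}.
No further refinement is possible. Final partition (4 blocks): {T} | {G} | {N} | {X}.

4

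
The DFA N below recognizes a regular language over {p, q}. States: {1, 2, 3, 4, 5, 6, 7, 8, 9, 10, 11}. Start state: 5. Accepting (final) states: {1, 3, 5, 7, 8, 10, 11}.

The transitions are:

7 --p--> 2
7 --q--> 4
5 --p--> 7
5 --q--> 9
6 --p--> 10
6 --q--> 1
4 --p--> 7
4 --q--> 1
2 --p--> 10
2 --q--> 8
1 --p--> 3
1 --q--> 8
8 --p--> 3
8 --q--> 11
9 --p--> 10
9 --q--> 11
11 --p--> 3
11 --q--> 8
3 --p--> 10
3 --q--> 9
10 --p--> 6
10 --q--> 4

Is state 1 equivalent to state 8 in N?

Yes

All states are reachable from the start state.
P0 = {1,3,5,7,8,10,11} | {2,4,6,9}.
Refine {1,3,5,7,8,10,11} on symbol p: members go to different blocks, giving {1,3,5,8,11} and {7,10}.
Split {1,3,5,8,11} by δ(·,p) → {1,8,11} and {3,5}.
No further refinement is possible. Final partition (4 blocks): {1,8,11} | {2,4,6,9} | {7,10} | {3,5}.
1 and 8 lie in the same block of the stable partition, so they are equivalent — no string distinguishes them.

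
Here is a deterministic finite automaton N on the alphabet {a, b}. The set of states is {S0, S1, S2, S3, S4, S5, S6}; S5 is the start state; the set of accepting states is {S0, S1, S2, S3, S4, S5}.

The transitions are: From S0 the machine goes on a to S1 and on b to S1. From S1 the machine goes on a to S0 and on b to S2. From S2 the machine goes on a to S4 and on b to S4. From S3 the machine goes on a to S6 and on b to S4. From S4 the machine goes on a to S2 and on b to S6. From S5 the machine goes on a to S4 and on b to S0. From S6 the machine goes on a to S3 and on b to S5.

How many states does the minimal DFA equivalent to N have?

7

Every state is reachable, so we keep all 7.
Start with accepting vs non-accepting: {S0,S1,S2,S3,S4,S5} | {S6}.
Refine {S0,S1,S2,S3,S4,S5} on symbol a: members go to different blocks, giving {S0,S1,S2,S4,S5} and {S3}.
Split {S0,S1,S2,S4,S5} by δ(·,b) → {S0,S1,S2,S5} and {S4}.
On input a, block {S0,S1,S2,S5} splits into {S0,S1} and {S2,S5}.
Refine {S0,S1} on symbol b: members go to different blocks, giving {S0} and {S1}.
On input b, block {S2,S5} splits into {S2} and {S5}.
No further refinement is possible. Final partition (7 blocks): {S0} | {S6} | {S3} | {S4} | {S2} | {S1} | {S5}.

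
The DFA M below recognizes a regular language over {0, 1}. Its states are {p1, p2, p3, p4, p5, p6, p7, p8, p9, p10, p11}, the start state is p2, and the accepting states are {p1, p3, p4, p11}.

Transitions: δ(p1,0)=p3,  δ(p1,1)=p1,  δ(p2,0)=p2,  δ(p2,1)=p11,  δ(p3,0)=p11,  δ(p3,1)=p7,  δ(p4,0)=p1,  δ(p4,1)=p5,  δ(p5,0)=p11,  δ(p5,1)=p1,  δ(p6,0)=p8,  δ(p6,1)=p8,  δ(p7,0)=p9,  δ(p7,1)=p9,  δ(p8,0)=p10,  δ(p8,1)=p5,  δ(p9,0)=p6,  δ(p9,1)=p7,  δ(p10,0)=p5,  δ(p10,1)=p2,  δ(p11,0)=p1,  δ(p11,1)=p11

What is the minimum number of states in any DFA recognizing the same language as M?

10

Reachable states from the start: {p1,p2,p3,p5,p6,p7,p8,p9,p10,p11}. Unreachable: {p4} — drop them.
Start with accepting vs non-accepting: {p1,p3,p11} | {p2,p5,p6,p7,p8,p9,p10}.
Refine {p1,p3,p11} on symbol 1: members go to different blocks, giving {p1,p11} and {p3}.
On input 0, block {p1,p11} splits into {p1} and {p11}.
Refine {p2,p5,p6,p7,p8,p9,p10} on symbol 0: members go to different blocks, giving {p2,p6,p7,p8,p9,p10} and {p5}.
Split {p2,p6,p7,p8,p9,p10} by δ(·,0) → {p2,p6,p7,p8,p9} and {p10}.
On input 0, block {p2,p6,p7,p8,p9} splits into {p2,p6,p7,p9} and {p8}.
On input 0, block {p2,p6,p7,p9} splits into {p2,p7,p9} and {p6}.
Split {p2,p7,p9} by δ(·,0) → {p2,p7} and {p9}.
Split {p2,p7} by δ(·,0) → {p2} and {p7}.
Stable partition: {p1} | {p2} | {p3} | {p11} | {p5} | {p10} | {p8} | {p6} | {p9} | {p7} — 10 equivalence classes.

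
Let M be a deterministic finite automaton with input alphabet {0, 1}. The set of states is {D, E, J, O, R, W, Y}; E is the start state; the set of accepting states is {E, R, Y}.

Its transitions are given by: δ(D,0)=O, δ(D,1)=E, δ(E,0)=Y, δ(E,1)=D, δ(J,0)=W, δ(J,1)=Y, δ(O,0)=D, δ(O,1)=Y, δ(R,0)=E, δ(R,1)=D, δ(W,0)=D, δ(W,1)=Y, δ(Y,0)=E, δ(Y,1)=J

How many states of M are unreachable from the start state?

BFS from E reaches {D, E, J, O, W, Y}; the 1 state(s) R are never visited.

1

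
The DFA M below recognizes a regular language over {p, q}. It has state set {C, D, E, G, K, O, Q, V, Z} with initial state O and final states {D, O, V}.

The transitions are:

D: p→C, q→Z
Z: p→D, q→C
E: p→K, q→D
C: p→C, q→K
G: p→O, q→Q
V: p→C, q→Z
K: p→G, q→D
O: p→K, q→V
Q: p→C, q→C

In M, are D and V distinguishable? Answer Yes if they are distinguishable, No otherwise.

No

States {E} cannot be reached from the start state, so discard them.
P0 = {D,O,V} | {C,G,K,Q,Z}.
Split {D,O,V} by δ(·,q) → {D,V} and {O}.
Refine {C,G,K,Q,Z} on symbol p: members go to different blocks, giving {C,K,Q} and {Z} and {G}.
On input p, block {C,K,Q} splits into {C,Q} and {K}.
Split {C,Q} by δ(·,q) → {C} and {Q}.
The partition is now stable with 7 blocks: {D,V} | {C} | {O} | {Z} | {G} | {K} | {Q}.
D and V lie in the same block of the stable partition, so they are equivalent — no string distinguishes them.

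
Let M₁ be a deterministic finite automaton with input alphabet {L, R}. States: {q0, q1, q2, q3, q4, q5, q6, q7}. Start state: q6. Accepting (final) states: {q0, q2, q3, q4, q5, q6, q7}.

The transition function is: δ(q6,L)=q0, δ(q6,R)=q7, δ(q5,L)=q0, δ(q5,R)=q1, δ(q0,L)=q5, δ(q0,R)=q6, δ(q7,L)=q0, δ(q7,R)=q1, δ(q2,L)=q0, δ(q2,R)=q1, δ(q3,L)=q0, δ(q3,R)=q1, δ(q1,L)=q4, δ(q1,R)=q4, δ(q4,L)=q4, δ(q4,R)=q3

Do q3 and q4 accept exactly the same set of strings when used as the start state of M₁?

First remove the unreachable states {q2}; 7 states remain.
Initial partition by acceptance: {q0,q3,q4,q5,q6,q7} | {q1}.
Refine {q0,q3,q4,q5,q6,q7} on symbol R: members go to different blocks, giving {q0,q4,q6} and {q3,q5,q7}.
Refine {q0,q4,q6} on symbol L: members go to different blocks, giving {q4,q6} and {q0}.
On input L, block {q4,q6} splits into {q4} and {q6}.
The partition is now stable with 5 blocks: {q4} | {q1} | {q3,q5,q7} | {q0} | {q6}.
q3 and q4 end up in different blocks, so they are distinguishable. For instance, the string 'R' is accepted from only q4.

No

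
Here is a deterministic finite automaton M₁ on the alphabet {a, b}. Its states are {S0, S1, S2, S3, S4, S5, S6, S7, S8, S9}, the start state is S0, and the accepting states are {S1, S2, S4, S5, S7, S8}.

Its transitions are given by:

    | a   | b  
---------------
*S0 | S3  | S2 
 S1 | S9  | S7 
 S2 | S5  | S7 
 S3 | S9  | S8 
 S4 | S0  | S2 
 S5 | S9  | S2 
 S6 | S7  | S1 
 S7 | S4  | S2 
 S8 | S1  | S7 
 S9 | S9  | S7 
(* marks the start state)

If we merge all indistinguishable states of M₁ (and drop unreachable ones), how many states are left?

First remove the unreachable states {S6}; 9 states remain.
Initial partition by acceptance: {S1,S2,S4,S5,S7,S8} | {S0,S3,S9}.
Refine {S1,S2,S4,S5,S7,S8} on symbol a: members go to different blocks, giving {S1,S4,S5} and {S2,S7,S8}.
The partition is now stable with 3 blocks: {S1,S4,S5} | {S0,S3,S9} | {S2,S7,S8}.

3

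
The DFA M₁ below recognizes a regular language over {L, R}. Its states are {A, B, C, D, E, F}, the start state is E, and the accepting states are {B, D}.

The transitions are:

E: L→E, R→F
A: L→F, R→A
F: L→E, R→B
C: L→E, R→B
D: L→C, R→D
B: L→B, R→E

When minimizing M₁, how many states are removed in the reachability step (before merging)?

3

Starting at E and following transitions, the reachable set is {B, E, F}. That leaves A, C, D unreachable — 3 in total.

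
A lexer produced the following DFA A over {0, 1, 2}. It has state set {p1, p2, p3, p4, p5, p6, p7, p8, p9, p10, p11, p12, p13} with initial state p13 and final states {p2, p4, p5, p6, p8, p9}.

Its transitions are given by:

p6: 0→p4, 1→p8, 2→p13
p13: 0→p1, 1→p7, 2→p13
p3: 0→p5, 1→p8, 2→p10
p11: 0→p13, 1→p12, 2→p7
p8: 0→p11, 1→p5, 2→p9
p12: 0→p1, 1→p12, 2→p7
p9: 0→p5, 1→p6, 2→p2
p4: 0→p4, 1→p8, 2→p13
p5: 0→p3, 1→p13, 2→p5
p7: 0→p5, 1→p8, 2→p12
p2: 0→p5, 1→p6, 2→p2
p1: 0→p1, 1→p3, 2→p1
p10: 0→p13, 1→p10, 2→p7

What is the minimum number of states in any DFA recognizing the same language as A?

Every state is reachable, so we keep all 13.
Initial partition by acceptance: {p2,p4,p5,p6,p8,p9} | {p1,p3,p7,p10,p11,p12,p13}.
Refine {p2,p4,p5,p6,p8,p9} on symbol 0: members go to different blocks, giving {p2,p4,p6,p9} and {p5,p8}.
Refine {p2,p4,p6,p9} on symbol 0: members go to different blocks, giving {p2,p9} and {p4,p6}.
Refine {p1,p3,p7,p10,p11,p12,p13} on symbol 0: members go to different blocks, giving {p1,p10,p11,p12,p13} and {p3,p7}.
On input 1, block {p1,p10,p11,p12,p13} splits into {p10,p11,p12} and {p1,p13}.
On input 0, block {p5,p8} splits into {p5} and {p8}.
No further refinement is possible. Final partition (7 blocks): {p2,p9} | {p10,p11,p12} | {p5} | {p4,p6} | {p3,p7} | {p1,p13} | {p8}.

7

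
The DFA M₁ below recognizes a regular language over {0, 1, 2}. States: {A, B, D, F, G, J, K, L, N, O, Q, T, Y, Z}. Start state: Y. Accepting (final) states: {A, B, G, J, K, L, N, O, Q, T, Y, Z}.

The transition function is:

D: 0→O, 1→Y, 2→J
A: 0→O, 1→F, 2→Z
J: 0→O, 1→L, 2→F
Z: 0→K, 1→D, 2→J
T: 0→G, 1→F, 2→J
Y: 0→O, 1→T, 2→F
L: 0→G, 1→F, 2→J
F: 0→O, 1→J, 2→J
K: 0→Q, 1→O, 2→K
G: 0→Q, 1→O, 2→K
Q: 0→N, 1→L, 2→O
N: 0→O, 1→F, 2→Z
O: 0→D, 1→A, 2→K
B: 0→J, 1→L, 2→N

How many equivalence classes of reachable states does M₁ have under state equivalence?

States {B} cannot be reached from the start state, so discard them.
Initial partition by acceptance: {A,G,J,K,L,N,O,Q,T,Y,Z} | {D,F}.
Refine {A,G,J,K,L,N,O,Q,T,Y,Z} on symbol 0: members go to different blocks, giving {A,G,J,K,L,N,Q,T,Y,Z} and {O}.
On input 0, block {A,G,J,K,L,N,Q,T,Y,Z} splits into {G,K,L,Q,T,Z} and {A,J,N,Y}.
Split {G,K,L,Q,T,Z} by δ(·,0) → {G,K,L,T,Z} and {Q}.
On input 0, block {G,K,L,T,Z} splits into {L,T,Z} and {G,K}.
Split {A,J,N,Y} by δ(·,1) → {A,N} and {J,Y}.
No further refinement is possible. Final partition (7 blocks): {L,T,Z} | {D,F} | {O} | {A,N} | {Q} | {G,K} | {J,Y}.

7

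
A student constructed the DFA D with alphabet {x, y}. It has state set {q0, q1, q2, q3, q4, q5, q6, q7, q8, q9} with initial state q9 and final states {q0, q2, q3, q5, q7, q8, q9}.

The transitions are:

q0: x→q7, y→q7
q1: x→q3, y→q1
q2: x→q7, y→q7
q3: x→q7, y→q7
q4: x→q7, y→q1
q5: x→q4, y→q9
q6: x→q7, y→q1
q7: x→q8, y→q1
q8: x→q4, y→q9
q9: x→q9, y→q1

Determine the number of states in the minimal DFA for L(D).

6

Reachable states from the start: {q1,q3,q4,q7,q8,q9}. Unreachable: {q0,q2,q5,q6} — drop them.
Initial partition by acceptance: {q3,q7,q8,q9} | {q1,q4}.
On input x, block {q3,q7,q8,q9} splits into {q3,q7,q9} and {q8}.
On input x, block {q3,q7,q9} splits into {q3,q9} and {q7}.
On input x, block {q3,q9} splits into {q3} and {q9}.
Split {q1,q4} by δ(·,x) → {q1} and {q4}.
Stable partition: {q3} | {q1} | {q8} | {q7} | {q9} | {q4} — 6 equivalence classes.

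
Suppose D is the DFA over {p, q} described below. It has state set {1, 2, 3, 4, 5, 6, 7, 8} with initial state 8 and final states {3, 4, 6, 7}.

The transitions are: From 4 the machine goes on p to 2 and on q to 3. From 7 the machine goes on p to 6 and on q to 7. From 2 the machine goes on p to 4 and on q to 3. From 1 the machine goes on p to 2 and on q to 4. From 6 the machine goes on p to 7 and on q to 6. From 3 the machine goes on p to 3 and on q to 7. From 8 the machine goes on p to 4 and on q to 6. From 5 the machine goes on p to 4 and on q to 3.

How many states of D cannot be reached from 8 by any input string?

2

Starting at 8 and following transitions, the reachable set is {2, 3, 4, 6, 7, 8}. That leaves 1, 5 unreachable — 2 in total.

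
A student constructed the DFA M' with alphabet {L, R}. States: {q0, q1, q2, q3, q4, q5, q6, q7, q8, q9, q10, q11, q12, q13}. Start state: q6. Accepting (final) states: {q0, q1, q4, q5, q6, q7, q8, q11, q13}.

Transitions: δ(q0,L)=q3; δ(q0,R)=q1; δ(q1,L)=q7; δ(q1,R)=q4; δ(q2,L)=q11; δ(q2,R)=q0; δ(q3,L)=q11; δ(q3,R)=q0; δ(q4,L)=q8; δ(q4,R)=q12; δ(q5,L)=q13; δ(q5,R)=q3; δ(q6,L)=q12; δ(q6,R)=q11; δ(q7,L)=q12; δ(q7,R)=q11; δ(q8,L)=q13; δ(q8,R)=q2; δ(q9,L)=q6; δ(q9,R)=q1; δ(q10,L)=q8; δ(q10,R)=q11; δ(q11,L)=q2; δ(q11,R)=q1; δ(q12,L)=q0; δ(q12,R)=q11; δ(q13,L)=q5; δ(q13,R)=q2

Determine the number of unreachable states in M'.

2

Starting at q6 and following transitions, the reachable set is {q0, q1, q2, q3, q4, q5, q6, q7, q8, q11, q12, q13}. That leaves q9, q10 unreachable — 2 in total.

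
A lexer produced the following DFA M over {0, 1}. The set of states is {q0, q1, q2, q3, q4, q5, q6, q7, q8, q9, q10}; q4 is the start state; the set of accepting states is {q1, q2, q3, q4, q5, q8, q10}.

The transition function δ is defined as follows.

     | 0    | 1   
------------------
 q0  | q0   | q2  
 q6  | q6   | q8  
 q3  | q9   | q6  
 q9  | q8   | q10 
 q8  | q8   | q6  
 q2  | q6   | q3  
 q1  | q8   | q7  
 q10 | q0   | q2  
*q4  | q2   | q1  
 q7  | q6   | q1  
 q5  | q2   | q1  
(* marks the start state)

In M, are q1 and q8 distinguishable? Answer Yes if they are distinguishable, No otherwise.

No

States {q5} cannot be reached from the start state, so discard them.
Start with accepting vs non-accepting: {q1,q2,q3,q4,q8,q10} | {q0,q6,q7,q9}.
Refine {q1,q2,q3,q4,q8,q10} on symbol 0: members go to different blocks, giving {q1,q4,q8} and {q2,q3,q10}.
On input 0, block {q1,q4,q8} splits into {q1,q8} and {q4}.
Split {q0,q6,q7,q9} by δ(·,0) → {q0,q6,q7} and {q9}.
On input 1, block {q0,q6,q7} splits into {q6,q7} and {q0}.
Refine {q2,q3,q10} on symbol 0: members go to different blocks, giving {q2} and {q3} and {q10}.
The partition is now stable with 8 blocks: {q1,q8} | {q6,q7} | {q2} | {q4} | {q9} | {q0} | {q3} | {q10}.
q1 and q8 lie in the same block of the stable partition, so they are equivalent — no string distinguishes them.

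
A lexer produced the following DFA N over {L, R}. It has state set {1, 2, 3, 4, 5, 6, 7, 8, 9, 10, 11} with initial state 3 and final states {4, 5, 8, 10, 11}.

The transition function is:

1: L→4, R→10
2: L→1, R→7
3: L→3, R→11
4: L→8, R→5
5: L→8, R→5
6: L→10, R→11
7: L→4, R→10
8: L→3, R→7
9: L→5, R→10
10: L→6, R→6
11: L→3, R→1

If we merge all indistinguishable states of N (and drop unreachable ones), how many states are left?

6

States {2,9} cannot be reached from the start state, so discard them.
Start with accepting vs non-accepting: {4,5,8,10,11} | {1,3,6,7}.
On input L, block {4,5,8,10,11} splits into {8,10,11} and {4,5}.
Refine {1,3,6,7} on symbol L: members go to different blocks, giving {1,7} and {3} and {6}.
Split {8,10,11} by δ(·,L) → {8,11} and {10}.
The partition is now stable with 6 blocks: {8,11} | {1,7} | {4,5} | {3} | {6} | {10}.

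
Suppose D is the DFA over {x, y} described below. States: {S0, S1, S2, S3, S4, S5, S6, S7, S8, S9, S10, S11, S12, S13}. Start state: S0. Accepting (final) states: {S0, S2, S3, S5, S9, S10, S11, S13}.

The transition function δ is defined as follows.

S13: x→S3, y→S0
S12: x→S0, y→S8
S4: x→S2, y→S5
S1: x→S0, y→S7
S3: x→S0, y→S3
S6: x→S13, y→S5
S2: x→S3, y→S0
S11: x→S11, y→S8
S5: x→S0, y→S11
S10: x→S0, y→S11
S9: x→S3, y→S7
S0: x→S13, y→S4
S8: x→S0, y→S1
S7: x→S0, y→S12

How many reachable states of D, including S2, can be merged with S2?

First remove the unreachable states {S6,S9,S10}; 11 states remain.
Start with accepting vs non-accepting: {S0,S2,S3,S5,S11,S13} | {S1,S4,S7,S8,S12}.
Split {S0,S2,S3,S5,S11,S13} by δ(·,y) → {S2,S3,S5,S13} and {S0,S11}.
Split {S2,S3,S5,S13} by δ(·,x) → {S2,S13} and {S3,S5}.
Refine {S1,S4,S7,S8,S12} on symbol x: members go to different blocks, giving {S1,S7,S8,S12} and {S4}.
Refine {S0,S11} on symbol x: members go to different blocks, giving {S0} and {S11}.
Split {S3,S5} by δ(·,y) → {S3} and {S5}.
The partition is now stable with 7 blocks: {S2,S13} | {S1,S7,S8,S12} | {S0} | {S3} | {S4} | {S11} | {S5}.
State S2 belongs to the block {S2,S13}, which has 2 states.

2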